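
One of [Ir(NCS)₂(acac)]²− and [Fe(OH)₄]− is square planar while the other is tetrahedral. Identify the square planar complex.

[Ir(NCS)₂(acac)]²−

For [Ir(NCS)₂(acac)]²−: Each isothiocyanate is −1; each acetylacetonate is −1; balancing the −2 overall charge requires Ir(I). Iridium is a group-9 element; Ir(I) is therefore d⁸. A 5d d⁸ ion has a large crystal-field splitting; square planar leaves the high-energy d_{x²−y²} orbital empty and maximises CFSE. → square planar.
For [Fe(OH)₄]−: Ligand charges: each hydroxide is −1. With an overall charge of −1 the iron centre must be in the +3 oxidation state. Iron is a group-8 element; Fe(III) is therefore d⁵. A high-spin d⁵ ion has zero CFSE in either geometry, so four ligands adopt the sterically favoured tetrahedral geometry. → tetrahedral.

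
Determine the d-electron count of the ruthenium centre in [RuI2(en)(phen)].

Each iodide is −1; ethylenediamine is neutral; 1,10-phenanthroline is neutral; balancing the 0 overall charge requires Ru(II).
Ru sits in group 8, so the d-electron count is 8 − 2 = 6.

d⁶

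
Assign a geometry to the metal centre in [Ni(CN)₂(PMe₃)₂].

Ligand charges: each cyanide is −1; trimethylphosphine is neutral. With an overall charge of 0 the nickel centre must be in the +2 oxidation state.
Ni sits in group 10, so the d-electron count is 10 − 2 = 8.
Coordination number: 4.
Cyanide and trimethylphosphine are strong-field ligands (high in the spectrochemical series).
A 3d d⁸ ion with strong-field ligands gains enough CFSE to favour square planar over tetrahedral.

square planar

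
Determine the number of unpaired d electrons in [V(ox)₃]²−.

Summing ligand charges against the −2 overall charge gives an oxidation state of +4 for vanadium.
Vanadium is a group-5 element; V(IV) is therefore d¹.
Counting donor atoms: 3×oxalate (bidentate) → 6 donors. Coordination number = 6.
In an octahedral field the d¹ configuration is t₂g¹e_g⁰ (only one arrangement possible), giving 1 unpaired electron.

1 unpaired electron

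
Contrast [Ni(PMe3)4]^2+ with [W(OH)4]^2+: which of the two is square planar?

For [Ni(PMe3)4]^2+: Summing ligand charges against the +2 overall charge gives an oxidation state of +2 for nickel. Nickel is a group-10 element; Ni(II) is therefore d⁸. Trimethylphosphine is a strong-field ligand (high in the spectrochemical series). A 3d d⁸ ion with strong-field ligands gains enough CFSE to favour square planar over tetrahedral. → square planar.
For [W(OH)4]^2+: Ligand charges: each hydroxide is −1. With an overall charge of +2 the tungsten centre must be in the +6 oxidation state. W sits in group 6, so the d-electron count is 6 − 6 = 0. A d⁰ ion has no crystal-field stabilisation preference between square planar and tetrahedral, so four ligands adopt the sterically favoured tetrahedral geometry. → tetrahedral.

[Ni(PMe3)4]^2+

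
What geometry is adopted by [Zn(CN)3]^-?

Ligand charges: each cyanide is −1. With an overall charge of −1 the zinc centre must be in the +2 oxidation state.
Zinc is a group-12 element; Zn(II) is therefore d¹⁰.
With 3 monodentate ligands the coordination number is 3.
Three ligands around a d¹⁰ centre minimise repulsion in a trigonal-planar arrangement.

trigonal planar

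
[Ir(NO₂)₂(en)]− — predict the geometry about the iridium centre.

square planar

Ligand charges: each nitro (N-bound nitrite) is −1; ethylenediamine is neutral. With an overall charge of −1 the iridium centre must be in the +1 oxidation state.
Ir sits in group 9, so the d-electron count is 9 − 1 = 8.
Counting donor atoms: 2×nitro (N-bound nitrite) (monodentate) → 2 donors; 1×ethylenediamine (bidentate) → 2 donors. Coordination number = 4.
A 5d d⁸ ion has a large crystal-field splitting; square planar leaves the high-energy d_{x²−y²} orbital empty and maximises CFSE.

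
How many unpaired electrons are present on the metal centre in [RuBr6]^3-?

1

Ligand charges: each bromide is −1. With an overall charge of −3 the ruthenium centre must be in the +3 oxidation state.
Group 8 minus oxidation state 3 gives a d⁵ configuration.
The spin state decides the count: a 4d ion has a large Δₒ and is invariably low-spin.
An octahedral low-spin d⁵ ion is t₂g⁵e_g⁰, giving 1 unpaired electron.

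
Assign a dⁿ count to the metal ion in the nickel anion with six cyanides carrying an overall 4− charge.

d8

Summing ligand charges against the −4 overall charge gives an oxidation state of +2 for nickel.
Nickel is a group-10 element; Ni(II) is therefore d⁸.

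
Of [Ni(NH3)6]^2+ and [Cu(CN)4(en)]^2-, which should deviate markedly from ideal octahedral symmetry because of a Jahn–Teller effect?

[Ni(NH3)6]^2+: Ligand charges: ammonia is neutral. With an overall charge of +2 the nickel centre must be in the +2 oxidation state. Nickel is a group-10 element; Ni(II) is therefore d⁸. The d⁸ configuration leaves the e_g set evenly filled (or empty) — no strong Jahn–Teller driving force.
[Cu(CN)4(en)]^2-: Ligand charges: each cyanide is −1; ethylenediamine is neutral. With an overall charge of −2 the copper centre must be in the +2 oxidation state. Copper is a group-11 element; Cu(II) is therefore d⁹. The t₂g⁶e_g³ configuration has an unevenly filled e_g set; the Jahn–Teller theorem predicts a tetragonal distortion (typically axial elongation) to lift the degeneracy.

[Cu(CN)4(en)]^2-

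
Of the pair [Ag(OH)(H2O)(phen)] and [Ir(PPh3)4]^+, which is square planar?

For [Ag(OH)(H2O)(phen)]: Summing ligand charges against the 0 overall charge gives an oxidation state of +1 for silver. Ag sits in group 11, so the d-electron count is 11 − 1 = 10. A d¹⁰ ion has no crystal-field stabilisation preference between square planar and tetrahedral, so four ligands adopt the sterically favoured tetrahedral geometry. → tetrahedral.
For [Ir(PPh3)4]^+: Triphenylphosphine is neutral; balancing the +1 overall charge requires Ir(I). Group 9 minus oxidation state 1 gives a d⁸ configuration. A 5d d⁸ ion has a large crystal-field splitting; square planar leaves the high-energy d_{x²−y²} orbital empty and maximises CFSE. → square planar.

[Ir(PPh3)4]^+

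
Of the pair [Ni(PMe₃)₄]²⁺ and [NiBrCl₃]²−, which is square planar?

For [Ni(PMe₃)₄]²⁺: Ligand charges: trimethylphosphine is neutral. With an overall charge of +2 the nickel centre must be in the +2 oxidation state. Group 10 minus oxidation state 2 gives a d⁸ configuration. Trimethylphosphine is a strong-field ligand (high in the spectrochemical series). A 3d d⁸ ion with strong-field ligands gains enough CFSE to favour square planar over tetrahedral. → square planar.
For [NiBrCl₃]²−: Ligand charges: each bromide is −1; each chloride is −1. With an overall charge of −2 the nickel centre must be in the +2 oxidation state. Ni sits in group 10, so the d-electron count is 10 − 2 = 8. Bromide and chloride are weak-field ligands. With weak-field ligands the CFSE gain from square planar is small, so a 3d d⁸ ion takes the sterically preferred tetrahedral geometry. → tetrahedral.

[Ni(PMe₃)₄]²⁺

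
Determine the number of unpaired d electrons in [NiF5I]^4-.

Summing ligand charges against the −4 overall charge gives an oxidation state of +2 for nickel.
Group 10 minus oxidation state 2 gives a d⁸ configuration.
In an octahedral field the d⁸ configuration is t₂g⁶e_g² (only one arrangement possible), giving 2 unpaired electrons.

2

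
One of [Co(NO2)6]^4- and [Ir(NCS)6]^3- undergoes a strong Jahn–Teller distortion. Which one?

[Co(NO2)6]^4-: Ligand charges: each nitro (N-bound nitrite) is −1. With an overall charge of −4 the cobalt centre must be in the +2 oxidation state. Group 9 minus oxidation state 2 gives a d⁷ configuration. Nitro (N-bound nitrite) is a strong-field ligand (high in the spectrochemical series) for a first-row metal, so the complex is low-spin. The t₂g⁶e_g¹ (low-spin) configuration has an unevenly filled e_g set; the Jahn–Teller theorem predicts a tetragonal distortion (typically axial elongation) to lift the degeneracy.
[Ir(NCS)6]^3-: Summing ligand charges against the −3 overall charge gives an oxidation state of +3 for iridium. Group 9 minus oxidation state 3 gives a d⁶ configuration. A 5d ion has a large Δₒ and is invariably low-spin. The d⁶ configuration leaves the e_g set evenly filled (or empty) — no strong Jahn–Teller driving force.

[Co(NO2)6]^4-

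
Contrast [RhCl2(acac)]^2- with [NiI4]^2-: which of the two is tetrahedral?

[NiI4]^2-

For [RhCl2(acac)]^2-: Each chloride is −1; each acetylacetonate is −1; balancing the −2 overall charge requires Rh(I). Rh sits in group 9, so the d-electron count is 9 − 1 = 8. A 4d d⁸ ion has a large crystal-field splitting; square planar leaves the high-energy d_{x²−y²} orbital empty and maximises CFSE. → square planar.
For [NiI4]^2-: Each iodide is −1; balancing the −2 overall charge requires Ni(II). Group 10 minus oxidation state 2 gives a d⁸ configuration. Iodide is a weak-field ligand. With weak-field ligands the CFSE gain from square planar is small, so a 3d d⁸ ion takes the sterically preferred tetrahedral geometry. → tetrahedral.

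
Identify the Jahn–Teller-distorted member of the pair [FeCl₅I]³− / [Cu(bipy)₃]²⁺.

[Cu(bipy)₃]²⁺

[FeCl₅I]³−: Summing ligand charges against the −3 overall charge gives an oxidation state of +3 for iron. Group 8 minus oxidation state 3 gives a d⁵ configuration. Chloride and iodide are weak-field ligands for a first-row metal, so the complex is high-spin. The d⁵ configuration leaves the e_g set evenly filled (or empty) — no strong Jahn–Teller driving force.
[Cu(bipy)₃]²⁺: Ligand charges: 2,2′-bipyridine is neutral. With an overall charge of +2 the copper centre must be in the +2 oxidation state. Group 11 minus oxidation state 2 gives a d⁹ configuration. The t₂g⁶e_g³ configuration has an unevenly filled e_g set; the Jahn–Teller theorem predicts a tetragonal distortion (typically axial elongation) to lift the degeneracy.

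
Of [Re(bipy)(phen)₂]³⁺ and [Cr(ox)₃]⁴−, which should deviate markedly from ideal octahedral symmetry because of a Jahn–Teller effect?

[Cr(ox)₃]⁴−

[Re(bipy)(phen)₂]³⁺: Summing ligand charges against the +3 overall charge gives an oxidation state of +3 for rhenium. Re sits in group 7, so the d-electron count is 7 − 3 = 4. A 5d ion has a large Δₒ and is invariably low-spin. The d⁴ configuration leaves the e_g set evenly filled (or empty) — no strong Jahn–Teller driving force.
[Cr(ox)₃]⁴−: Each oxalate is −2; balancing the −4 overall charge requires Cr(II). Cr sits in group 6, so the d-electron count is 6 − 2 = 4. Oxalate is a weak-field ligand for a first-row metal, so the complex is high-spin. The t₂g³e_g¹ (high-spin) configuration has an unevenly filled e_g set; the Jahn–Teller theorem predicts a tetragonal distortion (typically axial elongation) to lift the degeneracy.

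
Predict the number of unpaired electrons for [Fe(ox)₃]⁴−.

Summing ligand charges against the −4 overall charge gives an oxidation state of +2 for iron.
Fe sits in group 8, so the d-electron count is 8 − 2 = 6.
Counting donor atoms: 3×oxalate (bidentate) → 6 donors. Coordination number = 6.
The spin state decides the count: Oxalate is a weak-field ligand for a first-row metal, so the complex is high-spin.
An octahedral high-spin d⁶ ion is t₂g⁴e_g², giving 4 unpaired electrons.

4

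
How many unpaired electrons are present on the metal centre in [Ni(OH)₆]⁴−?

Summing ligand charges against the −4 overall charge gives an oxidation state of +2 for nickel.
Group 10 minus oxidation state 2 gives a d⁸ configuration.
In an octahedral field the d⁸ configuration is t₂g⁶e_g² (only one arrangement possible), giving 2 unpaired electrons.

2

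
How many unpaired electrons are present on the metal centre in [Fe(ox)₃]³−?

5

Summing ligand charges against the −3 overall charge gives an oxidation state of +3 for iron.
Fe sits in group 8, so the d-electron count is 8 − 3 = 5.
Counting donor atoms: 3×oxalate (bidentate) → 6 donors. Coordination number = 6.
The spin state decides the count: Oxalate is a weak-field ligand for a first-row metal, so the complex is high-spin.
An octahedral high-spin d⁵ ion is t₂g³e_g², giving 5 unpaired electrons.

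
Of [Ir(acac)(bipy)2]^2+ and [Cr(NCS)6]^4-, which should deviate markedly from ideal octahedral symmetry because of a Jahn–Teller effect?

[Ir(acac)(bipy)2]^2+: Each acetylacetonate is −1; 2,2′-bipyridine is neutral; balancing the +2 overall charge requires Ir(III). Ir sits in group 9, so the d-electron count is 9 − 3 = 6. A 5d ion has a large Δₒ and is invariably low-spin. The d⁶ configuration leaves the e_g set evenly filled (or empty) — no strong Jahn–Teller driving force.
[Cr(NCS)6]^4-: Each isothiocyanate is −1; balancing the −4 overall charge requires Cr(II). Cr sits in group 6, so the d-electron count is 6 − 2 = 4. Isothiocyanate is a weak-field ligand for a first-row metal, so the complex is high-spin. The t₂g³e_g¹ (high-spin) configuration has an unevenly filled e_g set; the Jahn–Teller theorem predicts a tetragonal distortion (typically axial elongation) to lift the degeneracy.

[Cr(NCS)6]^4-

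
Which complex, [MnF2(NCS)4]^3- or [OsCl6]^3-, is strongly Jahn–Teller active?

[MnF2(NCS)4]^3-: Ligand charges: each fluoride is −1; each isothiocyanate is −1. With an overall charge of −3 the manganese centre must be in the +3 oxidation state. Manganese is a group-7 element; Mn(III) is therefore d⁴. Fluoride and isothiocyanate are weak-field ligands for a first-row metal, so the complex is high-spin. The t₂g³e_g¹ (high-spin) configuration has an unevenly filled e_g set; the Jahn–Teller theorem predicts a tetragonal distortion (typically axial elongation) to lift the degeneracy.
[OsCl6]^3-: Ligand charges: each chloride is −1. With an overall charge of −3 the osmium centre must be in the +3 oxidation state. Osmium is a group-8 element; Os(III) is therefore d⁵. A 5d ion has a large Δₒ and is invariably low-spin. The d⁵ configuration leaves the e_g set evenly filled (or empty) — no strong Jahn–Teller driving force.

[MnF2(NCS)4]^3-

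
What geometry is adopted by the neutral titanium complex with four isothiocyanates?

tetrahedral

Each isothiocyanate is −1; balancing the 0 overall charge requires Ti(IV).
Group 4 minus oxidation state 4 gives a d⁰ configuration.
With 4 monodentate ligands the coordination number is 4.
A d⁰ ion has no crystal-field stabilisation preference between square planar and tetrahedral, so four ligands adopt the sterically favoured tetrahedral geometry.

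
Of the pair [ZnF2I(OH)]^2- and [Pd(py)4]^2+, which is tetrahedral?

[ZnF2I(OH)]^2-

For [ZnF2I(OH)]^2-: Each fluoride is −1; each iodide is −1; each hydroxide is −1; balancing the −2 overall charge requires Zn(II). Zinc is a group-12 element; Zn(II) is therefore d¹⁰. A d¹⁰ ion has no crystal-field stabilisation preference between square planar and tetrahedral, so four ligands adopt the sterically favoured tetrahedral geometry. → tetrahedral.
For [Pd(py)4]^2+: Ligand charges: pyridine is neutral. With an overall charge of +2 the palladium centre must be in the +2 oxidation state. Group 10 minus oxidation state 2 gives a d⁸ configuration. A 4d d⁸ ion has a large crystal-field splitting; square planar leaves the high-energy d_{x²−y²} orbital empty and maximises CFSE. → square planar.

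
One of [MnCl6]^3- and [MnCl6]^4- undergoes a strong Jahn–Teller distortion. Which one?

[MnCl6]^3-: Each chloride is −1; balancing the −3 overall charge requires Mn(III). Manganese is a group-7 element; Mn(III) is therefore d⁴. Chloride is a weak-field ligand for a first-row metal, so the complex is high-spin. The t₂g³e_g¹ (high-spin) configuration has an unevenly filled e_g set; the Jahn–Teller theorem predicts a tetragonal distortion (typically axial elongation) to lift the degeneracy.
[MnCl6]^4-: Each chloride is −1; balancing the −4 overall charge requires Mn(II). Group 7 minus oxidation state 2 gives a d⁵ configuration. Chloride is a weak-field ligand for a first-row metal, so the complex is high-spin. The d⁵ configuration leaves the e_g set evenly filled (or empty) — no strong Jahn–Teller driving force.

[MnCl6]^3-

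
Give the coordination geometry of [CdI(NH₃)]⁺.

linear

Each iodide is −1; ammonia is neutral; balancing the +1 overall charge requires Cd(II).
Cadmium is a group-12 element; Cd(II) is therefore d¹⁰.
Coordination number: 2.
A d¹⁰ ion with only two ligands adopts a linear arrangement (sp hybridisation; no CFSE preference).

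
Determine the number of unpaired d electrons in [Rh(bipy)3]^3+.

0 unpaired electrons

2,2′-bipyridine is neutral; balancing the +3 overall charge requires Rh(III).
Group 9 minus oxidation state 3 gives a d⁶ configuration.
Counting donor atoms: 3×2,2′-bipyridine (bidentate) → 6 donors. Coordination number = 6.
The spin state decides the count: a 4d ion has a large Δₒ and is invariably low-spin.
An octahedral low-spin d⁶ ion is t₂g⁶e_g⁰, giving 0 unpaired electrons.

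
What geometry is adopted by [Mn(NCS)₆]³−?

Ligand charges: each isothiocyanate is −1. With an overall charge of −3 the manganese centre must be in the +3 oxidation state.
Group 7 minus oxidation state 3 gives a d⁴ configuration.
Coordination number: 6.
Six donors around a single metal centre give an octahedral coordination sphere.

octahedral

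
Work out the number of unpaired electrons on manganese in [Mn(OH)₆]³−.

Ligand charges: each hydroxide is −1. With an overall charge of −3 the manganese centre must be in the +3 oxidation state.
Manganese is a group-7 element; Mn(III) is therefore d⁴.
The spin state decides the count: Hydroxide is a weak-field ligand for a first-row metal, so the complex is high-spin.
An octahedral high-spin d⁴ ion is t₂g³e_g¹, giving 4 unpaired electrons.

4 unpaired electrons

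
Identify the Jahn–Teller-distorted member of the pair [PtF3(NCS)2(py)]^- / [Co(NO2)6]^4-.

[Co(NO2)6]^4-

[PtF3(NCS)2(py)]^-: Ligand charges: each fluoride is −1; each isothiocyanate is −1; pyridine is neutral. With an overall charge of −1 the platinum centre must be in the +4 oxidation state. Platinum is a group-10 element; Pt(IV) is therefore d⁶. A 5d ion has a large Δₒ and is invariably low-spin. The d⁶ configuration leaves the e_g set evenly filled (or empty) — no strong Jahn–Teller driving force.
[Co(NO2)6]^4-: Ligand charges: each nitro (N-bound nitrite) is −1. With an overall charge of −4 the cobalt centre must be in the +2 oxidation state. Group 9 minus oxidation state 2 gives a d⁷ configuration. Nitro (N-bound nitrite) is a strong-field ligand (high in the spectrochemical series) for a first-row metal, so the complex is low-spin. The t₂g⁶e_g¹ (low-spin) configuration has an unevenly filled e_g set; the Jahn–Teller theorem predicts a tetragonal distortion (typically axial elongation) to lift the degeneracy.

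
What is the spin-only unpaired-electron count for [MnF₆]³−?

Summing ligand charges against the −3 overall charge gives an oxidation state of +3 for manganese.
Group 7 minus oxidation state 3 gives a d⁴ configuration.
The spin state decides the count: Fluoride is a weak-field ligand for a first-row metal, so the complex is high-spin.
An octahedral high-spin d⁴ ion is t₂g³e_g¹, giving 4 unpaired electrons.

4 unpaired electrons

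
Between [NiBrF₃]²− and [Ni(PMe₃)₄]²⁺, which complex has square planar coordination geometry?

For [NiBrF₃]²−: Each bromide is −1; each fluoride is −1; balancing the −2 overall charge requires Ni(II). Group 10 minus oxidation state 2 gives a d⁸ configuration. Bromide and fluoride are weak-field ligands. With weak-field ligands the CFSE gain from square planar is small, so a 3d d⁸ ion takes the sterically preferred tetrahedral geometry. → tetrahedral.
For [Ni(PMe₃)₄]²⁺: Trimethylphosphine is neutral; balancing the +2 overall charge requires Ni(II). Ni sits in group 10, so the d-electron count is 10 − 2 = 8. Trimethylphosphine is a strong-field ligand (high in the spectrochemical series). A 3d d⁸ ion with strong-field ligands gains enough CFSE to favour square planar over tetrahedral. → square planar.

[Ni(PMe₃)₄]²⁺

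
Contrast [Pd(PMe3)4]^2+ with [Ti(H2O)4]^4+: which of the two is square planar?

For [Pd(PMe3)4]^2+: Trimethylphosphine is neutral; balancing the +2 overall charge requires Pd(II). Group 10 minus oxidation state 2 gives a d⁸ configuration. A 4d d⁸ ion has a large crystal-field splitting; square planar leaves the high-energy d_{x²−y²} orbital empty and maximises CFSE. → square planar.
For [Ti(H2O)4]^4+: Ligand charges: water is neutral. With an overall charge of +4 the titanium centre must be in the +4 oxidation state. Ti sits in group 4, so the d-electron count is 4 − 4 = 0. A d⁰ ion has no crystal-field stabilisation preference between square planar and tetrahedral, so four ligands adopt the sterically favoured tetrahedral geometry. → tetrahedral.

[Pd(PMe3)4]^2+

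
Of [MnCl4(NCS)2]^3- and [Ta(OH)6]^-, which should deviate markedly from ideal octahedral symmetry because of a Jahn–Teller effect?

[MnCl4(NCS)2]^3-

[MnCl4(NCS)2]^3-: Ligand charges: each chloride is −1; each isothiocyanate is −1. With an overall charge of −3 the manganese centre must be in the +3 oxidation state. Manganese is a group-7 element; Mn(III) is therefore d⁴. Chloride and isothiocyanate are weak-field ligands for a first-row metal, so the complex is high-spin. The t₂g³e_g¹ (high-spin) configuration has an unevenly filled e_g set; the Jahn–Teller theorem predicts a tetragonal distortion (typically axial elongation) to lift the degeneracy.
[Ta(OH)6]^-: Summing ligand charges against the −1 overall charge gives an oxidation state of +5 for tantalum. Group 5 minus oxidation state 5 gives a d⁰ configuration. The d⁰ configuration leaves the e_g set evenly filled (or empty) — no strong Jahn–Teller driving force.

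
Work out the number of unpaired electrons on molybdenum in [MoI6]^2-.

2 unpaired electrons

Summing ligand charges against the −2 overall charge gives an oxidation state of +4 for molybdenum.
Group 6 minus oxidation state 4 gives a d² configuration.
In an octahedral field the d² configuration is t₂g²e_g⁰ (only one arrangement possible), giving 2 unpaired electrons.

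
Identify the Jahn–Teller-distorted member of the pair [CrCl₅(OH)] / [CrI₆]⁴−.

[CrI₆]⁴−

[CrCl₅(OH)]: Summing ligand charges against the 0 overall charge gives an oxidation state of +6 for chromium. Group 6 minus oxidation state 6 gives a d⁰ configuration. The d⁰ configuration leaves the e_g set evenly filled (or empty) — no strong Jahn–Teller driving force.
[CrI₆]⁴−: Ligand charges: each iodide is −1. With an overall charge of −4 the chromium centre must be in the +2 oxidation state. Chromium is a group-6 element; Cr(II) is therefore d⁴. Iodide is a weak-field ligand for a first-row metal, so the complex is high-spin. The t₂g³e_g¹ (high-spin) configuration has an unevenly filled e_g set; the Jahn–Teller theorem predicts a tetragonal distortion (typically axial elongation) to lift the degeneracy.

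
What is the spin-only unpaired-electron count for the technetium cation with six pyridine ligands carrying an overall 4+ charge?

Summing ligand charges against the +4 overall charge gives an oxidation state of +4 for technetium.
Tc sits in group 7, so the d-electron count is 7 − 4 = 3.
In an octahedral field the d³ configuration is t₂g³e_g⁰ (only one arrangement possible), giving 3 unpaired electrons.

3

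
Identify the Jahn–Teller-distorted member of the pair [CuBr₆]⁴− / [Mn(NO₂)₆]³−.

[CuBr₆]⁴−: Summing ligand charges against the −4 overall charge gives an oxidation state of +2 for copper. Group 11 minus oxidation state 2 gives a d⁹ configuration. The t₂g⁶e_g³ configuration has an unevenly filled e_g set; the Jahn–Teller theorem predicts a tetragonal distortion (typically axial elongation) to lift the degeneracy.
[Mn(NO₂)₆]³−: Ligand charges: each nitro (N-bound nitrite) is −1. With an overall charge of −3 the manganese centre must be in the +3 oxidation state. Mn sits in group 7, so the d-electron count is 7 − 3 = 4. Nitro (N-bound nitrite) is a strong-field ligand (high in the spectrochemical series) for a first-row metal, so the complex is low-spin. The d⁴ configuration leaves the e_g set evenly filled (or empty) — no strong Jahn–Teller driving force.

[CuBr₆]⁴−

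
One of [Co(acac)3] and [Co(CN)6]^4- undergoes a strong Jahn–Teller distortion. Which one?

[Co(CN)6]^4-

[Co(acac)3]: Each acetylacetonate is −1; balancing the 0 overall charge requires Co(III). Group 9 minus oxidation state 3 gives a d⁶ configuration. Co(III) has an exceptionally large octahedral splitting and is low-spin with essentially every ligand except fluoride. The d⁶ configuration leaves the e_g set evenly filled (or empty) — no strong Jahn–Teller driving force.
[Co(CN)6]^4-: Ligand charges: each cyanide is −1. With an overall charge of −4 the cobalt centre must be in the +2 oxidation state. Cobalt is a group-9 element; Co(II) is therefore d⁷. Cyanide is a strong-field ligand (high in the spectrochemical series) for a first-row metal, so the complex is low-spin. The t₂g⁶e_g¹ (low-spin) configuration has an unevenly filled e_g set; the Jahn–Teller theorem predicts a tetragonal distortion (typically axial elongation) to lift the degeneracy.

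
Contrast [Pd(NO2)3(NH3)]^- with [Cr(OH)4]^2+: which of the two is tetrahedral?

For [Pd(NO2)3(NH3)]^-: Each nitro (N-bound nitrite) is −1; ammonia is neutral; balancing the −1 overall charge requires Pd(II). Pd sits in group 10, so the d-electron count is 10 − 2 = 8. A 4d d⁸ ion has a large crystal-field splitting; square planar leaves the high-energy d_{x²−y²} orbital empty and maximises CFSE. → square planar.
For [Cr(OH)4]^2+: Summing ligand charges against the +2 overall charge gives an oxidation state of +6 for chromium. Group 6 minus oxidation state 6 gives a d⁰ configuration. A d⁰ ion has no crystal-field stabilisation preference between square planar and tetrahedral, so four ligands adopt the sterically favoured tetrahedral geometry. → tetrahedral.

[Cr(OH)4]^2+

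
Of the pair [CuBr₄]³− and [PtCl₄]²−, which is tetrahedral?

For [CuBr₄]³−: Summing ligand charges against the −3 overall charge gives an oxidation state of +1 for copper. Cu sits in group 11, so the d-electron count is 11 − 1 = 10. A d¹⁰ ion has no crystal-field stabilisation preference between square planar and tetrahedral, so four ligands adopt the sterically favoured tetrahedral geometry. → tetrahedral.
For [PtCl₄]²−: Each chloride is −1; balancing the −2 overall charge requires Pt(II). Pt sits in group 10, so the d-electron count is 10 − 2 = 8. A 5d d⁸ ion has a large crystal-field splitting; square planar leaves the high-energy d_{x²−y²} orbital empty and maximises CFSE. → square planar.

[CuBr₄]³−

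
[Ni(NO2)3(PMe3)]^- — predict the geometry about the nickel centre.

Summing ligand charges against the −1 overall charge gives an oxidation state of +2 for nickel.
Nickel is a group-10 element; Ni(II) is therefore d⁸.
Coordination number: 4.
Nitro (N-bound nitrite) and trimethylphosphine are strong-field ligands (high in the spectrochemical series).
A 3d d⁸ ion with strong-field ligands gains enough CFSE to favour square planar over tetrahedral.

square planar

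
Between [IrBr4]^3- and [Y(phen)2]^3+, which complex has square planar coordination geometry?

For [IrBr4]^3-: Ligand charges: each bromide is −1. With an overall charge of −3 the iridium centre must be in the +1 oxidation state. Group 9 minus oxidation state 1 gives a d⁸ configuration. A 5d d⁸ ion has a large crystal-field splitting; square planar leaves the high-energy d_{x²−y²} orbital empty and maximises CFSE. → square planar.
For [Y(phen)2]^3+: Ligand charges: 1,10-phenanthroline is neutral. With an overall charge of +3 the yttrium centre must be in the +3 oxidation state. Yttrium is a group-3 element; Y(III) is therefore d⁰. A d⁰ ion has no crystal-field stabilisation preference between square planar and tetrahedral, so four ligands adopt the sterically favoured tetrahedral geometry. → tetrahedral.

[IrBr4]^3-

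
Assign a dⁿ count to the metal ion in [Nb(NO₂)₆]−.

Each nitro (N-bound nitrite) is −1; balancing the −1 overall charge requires Nb(V).
Nb sits in group 5, so the d-electron count is 5 − 5 = 0.

d0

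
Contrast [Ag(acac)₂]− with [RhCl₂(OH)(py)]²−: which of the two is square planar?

For [Ag(acac)₂]−: Ligand charges: each acetylacetonate is −1. With an overall charge of −1 the silver centre must be in the +1 oxidation state. Group 11 minus oxidation state 1 gives a d¹⁰ configuration. A d¹⁰ ion has no crystal-field stabilisation preference between square planar and tetrahedral, so four ligands adopt the sterically favoured tetrahedral geometry. → tetrahedral.
For [RhCl₂(OH)(py)]²−: Each chloride is −1; each hydroxide is −1; pyridine is neutral; balancing the −2 overall charge requires Rh(I). Group 9 minus oxidation state 1 gives a d⁸ configuration. A 4d d⁸ ion has a large crystal-field splitting; square planar leaves the high-energy d_{x²−y²} orbital empty and maximises CFSE. → square planar.

[RhCl₂(OH)(py)]²−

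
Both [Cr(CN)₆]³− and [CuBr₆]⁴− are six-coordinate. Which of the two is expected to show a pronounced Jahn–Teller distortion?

[CuBr₆]⁴−

[Cr(CN)₆]³−: Summing ligand charges against the −3 overall charge gives an oxidation state of +3 for chromium. Group 6 minus oxidation state 3 gives a d³ configuration. The d³ configuration leaves the e_g set evenly filled (or empty) — no strong Jahn–Teller driving force.
[CuBr₆]⁴−: Each bromide is −1; balancing the −4 overall charge requires Cu(II). Group 11 minus oxidation state 2 gives a d⁹ configuration. The t₂g⁶e_g³ configuration has an unevenly filled e_g set; the Jahn–Teller theorem predicts a tetragonal distortion (typically axial elongation) to lift the degeneracy.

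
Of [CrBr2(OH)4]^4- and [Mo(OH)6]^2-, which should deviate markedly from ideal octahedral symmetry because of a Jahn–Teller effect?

[CrBr2(OH)4]^4-

[CrBr2(OH)4]^4-: Summing ligand charges against the −4 overall charge gives an oxidation state of +2 for chromium. Group 6 minus oxidation state 2 gives a d⁴ configuration. Bromide and hydroxide are weak-field ligands for a first-row metal, so the complex is high-spin. The t₂g³e_g¹ (high-spin) configuration has an unevenly filled e_g set; the Jahn–Teller theorem predicts a tetragonal distortion (typically axial elongation) to lift the degeneracy.
[Mo(OH)6]^2-: Each hydroxide is −1; balancing the −2 overall charge requires Mo(IV). Molybdenum is a group-6 element; Mo(IV) is therefore d². The d² configuration leaves the e_g set evenly filled (or empty) — no strong Jahn–Teller driving force.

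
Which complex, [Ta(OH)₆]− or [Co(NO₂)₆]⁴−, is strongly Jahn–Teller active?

[Co(NO₂)₆]⁴−

[Ta(OH)₆]−: Each hydroxide is −1; balancing the −1 overall charge requires Ta(V). Ta sits in group 5, so the d-electron count is 5 − 5 = 0. The d⁰ configuration leaves the e_g set evenly filled (or empty) — no strong Jahn–Teller driving force.
[Co(NO₂)₆]⁴−: Each nitro (N-bound nitrite) is −1; balancing the −4 overall charge requires Co(II). Group 9 minus oxidation state 2 gives a d⁷ configuration. Nitro (N-bound nitrite) is a strong-field ligand (high in the spectrochemical series) for a first-row metal, so the complex is low-spin. The t₂g⁶e_g¹ (low-spin) configuration has an unevenly filled e_g set; the Jahn–Teller theorem predicts a tetragonal distortion (typically axial elongation) to lift the degeneracy.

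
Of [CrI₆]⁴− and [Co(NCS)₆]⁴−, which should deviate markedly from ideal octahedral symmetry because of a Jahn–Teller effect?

[CrI₆]⁴−: Ligand charges: each iodide is −1. With an overall charge of −4 the chromium centre must be in the +2 oxidation state. Group 6 minus oxidation state 2 gives a d⁴ configuration. Iodide is a weak-field ligand for a first-row metal, so the complex is high-spin. The t₂g³e_g¹ (high-spin) configuration has an unevenly filled e_g set; the Jahn–Teller theorem predicts a tetragonal distortion (typically axial elongation) to lift the degeneracy.
[Co(NCS)₆]⁴−: Summing ligand charges against the −4 overall charge gives an oxidation state of +2 for cobalt. Cobalt is a group-9 element; Co(II) is therefore d⁷. Isothiocyanate is a weak-field ligand for a first-row metal, so the complex is high-spin. The d⁷ configuration leaves the e_g set evenly filled (or empty) — no strong Jahn–Teller driving force.

[CrI₆]⁴−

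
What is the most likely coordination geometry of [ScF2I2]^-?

tetrahedral

Each fluoride is −1; each iodide is −1; balancing the −1 overall charge requires Sc(III).
Group 3 minus oxidation state 3 gives a d⁰ configuration.
Coordination number: 4.
A d⁰ ion has no crystal-field stabilisation preference between square planar and tetrahedral, so four ligands adopt the sterically favoured tetrahedral geometry.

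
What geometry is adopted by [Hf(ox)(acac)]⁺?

Each oxalate is −2; each acetylacetonate is −1; balancing the +1 overall charge requires Hf(IV).
Group 4 minus oxidation state 4 gives a d⁰ configuration.
Counting donor atoms: 1×oxalate (bidentate) → 2 donors; 1×acetylacetonate (bidentate) → 2 donors. Coordination number = 4.
A d⁰ ion has no crystal-field stabilisation preference between square planar and tetrahedral, so four ligands adopt the sterically favoured tetrahedral geometry.

tetrahedral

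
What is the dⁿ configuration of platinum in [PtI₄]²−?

Ligand charges: each iodide is −1. With an overall charge of −2 the platinum centre must be in the +2 oxidation state.
Pt sits in group 10, so the d-electron count is 10 − 2 = 8.

d8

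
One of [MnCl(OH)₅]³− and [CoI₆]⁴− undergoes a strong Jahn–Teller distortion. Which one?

[MnCl(OH)₅]³−

[MnCl(OH)₅]³−: Ligand charges: each chloride is −1; each hydroxide is −1. With an overall charge of −3 the manganese centre must be in the +3 oxidation state. Mn sits in group 7, so the d-electron count is 7 − 3 = 4. Chloride and hydroxide are weak-field ligands for a first-row metal, so the complex is high-spin. The t₂g³e_g¹ (high-spin) configuration has an unevenly filled e_g set; the Jahn–Teller theorem predicts a tetragonal distortion (typically axial elongation) to lift the degeneracy.
[CoI₆]⁴−: Each iodide is −1; balancing the −4 overall charge requires Co(II). Group 9 minus oxidation state 2 gives a d⁷ configuration. Iodide is a weak-field ligand for a first-row metal, so the complex is high-spin. The d⁷ configuration leaves the e_g set evenly filled (or empty) — no strong Jahn–Teller driving force.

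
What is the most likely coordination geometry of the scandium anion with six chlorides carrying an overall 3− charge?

octahedral

Ligand charges: each chloride is −1. With an overall charge of −3 the scandium centre must be in the +3 oxidation state.
Scandium is a group-3 element; Sc(III) is therefore d⁰.
Coordination number: 6.
Six donors around a single metal centre give an octahedral coordination sphere.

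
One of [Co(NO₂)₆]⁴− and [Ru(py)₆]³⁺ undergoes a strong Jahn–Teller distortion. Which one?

[Co(NO₂)₆]⁴−: Ligand charges: each nitro (N-bound nitrite) is −1. With an overall charge of −4 the cobalt centre must be in the +2 oxidation state. Co sits in group 9, so the d-electron count is 9 − 2 = 7. Nitro (N-bound nitrite) is a strong-field ligand (high in the spectrochemical series) for a first-row metal, so the complex is low-spin. The t₂g⁶e_g¹ (low-spin) configuration has an unevenly filled e_g set; the Jahn–Teller theorem predicts a tetragonal distortion (typically axial elongation) to lift the degeneracy.
[Ru(py)₆]³⁺: Pyridine is neutral; balancing the +3 overall charge requires Ru(III). Group 8 minus oxidation state 3 gives a d⁵ configuration. A 4d ion has a large Δₒ and is invariably low-spin. The d⁵ configuration leaves the e_g set evenly filled (or empty) — no strong Jahn–Teller driving force.

[Co(NO₂)₆]⁴−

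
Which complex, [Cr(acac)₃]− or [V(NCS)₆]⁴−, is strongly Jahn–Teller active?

[Cr(acac)₃]−: Summing ligand charges against the −1 overall charge gives an oxidation state of +2 for chromium. Cr sits in group 6, so the d-electron count is 6 − 2 = 4. Acetylacetonate is a weak-field ligand for a first-row metal, so the complex is high-spin. The t₂g³e_g¹ (high-spin) configuration has an unevenly filled e_g set; the Jahn–Teller theorem predicts a tetragonal distortion (typically axial elongation) to lift the degeneracy.
[V(NCS)₆]⁴−: Ligand charges: each isothiocyanate is −1. With an overall charge of −4 the vanadium centre must be in the +2 oxidation state. Group 5 minus oxidation state 2 gives a d³ configuration. The d³ configuration leaves the e_g set evenly filled (or empty) — no strong Jahn–Teller driving force.

[Cr(acac)₃]−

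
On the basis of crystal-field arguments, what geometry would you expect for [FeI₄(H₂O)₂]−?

octahedral

Summing ligand charges against the −1 overall charge gives an oxidation state of +3 for iron.
Group 8 minus oxidation state 3 gives a d⁵ configuration.
Coordination number: 6.
Six donors around a single metal centre give an octahedral coordination sphere.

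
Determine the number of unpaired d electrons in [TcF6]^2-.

Ligand charges: each fluoride is −1. With an overall charge of −2 the technetium centre must be in the +4 oxidation state.
Tc sits in group 7, so the d-electron count is 7 − 4 = 3.
In an octahedral field the d³ configuration is t₂g³e_g⁰ (only one arrangement possible), giving 3 unpaired electrons.

3 unpaired electrons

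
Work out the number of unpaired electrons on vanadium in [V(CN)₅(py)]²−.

2 unpaired electrons

Summing ligand charges against the −2 overall charge gives an oxidation state of +3 for vanadium.
Vanadium is a group-5 element; V(III) is therefore d².
In an octahedral field the d² configuration is t₂g²e_g⁰ (only one arrangement possible), giving 2 unpaired electrons.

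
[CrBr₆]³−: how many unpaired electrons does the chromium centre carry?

3 unpaired electrons

Each bromide is −1; balancing the −3 overall charge requires Cr(III).
Cr sits in group 6, so the d-electron count is 6 − 3 = 3.
In an octahedral field the d³ configuration is t₂g³e_g⁰ (only one arrangement possible), giving 3 unpaired electrons.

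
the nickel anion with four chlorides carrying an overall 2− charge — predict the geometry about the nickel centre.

tetrahedral

Ligand charges: each chloride is −1. With an overall charge of −2 the nickel centre must be in the +2 oxidation state.
Group 10 minus oxidation state 2 gives a d⁸ configuration.
Coordination number: 4.
Chloride is a weak-field ligand.
With weak-field ligands the CFSE gain from square planar is small, so a 3d d⁸ ion takes the sterically preferred tetrahedral geometry.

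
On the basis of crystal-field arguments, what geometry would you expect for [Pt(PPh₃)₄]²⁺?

Summing ligand charges against the +2 overall charge gives an oxidation state of +2 for platinum.
Pt sits in group 10, so the d-electron count is 10 − 2 = 8.
With 4 monodentate ligands the coordination number is 4.
A 5d d⁸ ion has a large crystal-field splitting; square planar leaves the high-energy d_{x²−y²} orbital empty and maximises CFSE.

square planar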